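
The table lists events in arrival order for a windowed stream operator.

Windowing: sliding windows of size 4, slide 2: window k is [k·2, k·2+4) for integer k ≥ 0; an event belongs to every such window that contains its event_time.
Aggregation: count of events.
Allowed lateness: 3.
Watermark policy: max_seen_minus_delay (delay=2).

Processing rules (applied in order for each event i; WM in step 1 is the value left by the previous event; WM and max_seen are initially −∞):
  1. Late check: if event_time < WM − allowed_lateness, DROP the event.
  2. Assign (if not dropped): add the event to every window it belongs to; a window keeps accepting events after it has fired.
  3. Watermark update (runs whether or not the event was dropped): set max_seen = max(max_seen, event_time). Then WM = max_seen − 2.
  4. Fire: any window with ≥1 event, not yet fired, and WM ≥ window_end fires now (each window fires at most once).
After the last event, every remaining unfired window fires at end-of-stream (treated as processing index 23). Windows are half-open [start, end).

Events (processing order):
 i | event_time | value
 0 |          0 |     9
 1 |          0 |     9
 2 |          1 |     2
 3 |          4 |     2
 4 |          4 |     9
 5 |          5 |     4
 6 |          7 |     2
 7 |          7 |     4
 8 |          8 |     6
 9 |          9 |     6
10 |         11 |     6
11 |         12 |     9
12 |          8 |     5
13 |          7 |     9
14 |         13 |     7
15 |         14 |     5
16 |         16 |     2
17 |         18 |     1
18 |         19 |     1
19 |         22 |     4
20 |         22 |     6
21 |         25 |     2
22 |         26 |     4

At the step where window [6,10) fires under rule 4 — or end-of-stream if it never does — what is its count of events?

i=0 t=0 v=9: → [0,4); WM=-2
i=1 t=0 v=9: → [0,4); WM=-2
i=2 t=1 v=2: → [0,4); WM=-1
i=3 t=4 v=2: → [4,8),[2,6); WM=2
i=4 t=4 v=9: → [4,8),[2,6); WM=2
i=5 t=5 v=4: → [4,8),[2,6); WM=3
i=6 t=7 v=2: → [6,10),[4,8); WM=5; [0,4) fires=3
i=7 t=7 v=4: → [6,10),[4,8); WM=5
i=8 t=8 v=6: → [8,12),[6,10); WM=6; [2,6) fires=3
i=9 t=9 v=6: → [8,12),[6,10); WM=7
i=10 t=11 v=6: → [10,14),[8,12); WM=9; [4,8) fires=5
i=11 t=12 v=9: → [12,16),[10,14); WM=10; [6,10) fires=4
i=12 t=8 v=5: → [8,12),[6,10); WM=10
i=13 t=7 v=9: → [6,10),[4,8); WM=10
i=14 t=13 v=7: → [12,16),[10,14); WM=11
i=15 t=14 v=5: → [14,18),[12,16); WM=12; [8,12) fires=4
i=16 t=16 v=2: → [16,20),[14,18); WM=14; [10,14) fires=3
i=17 t=18 v=1: → [18,22),[16,20); WM=16; [12,16) fires=3
i=18 t=19 v=1: → [18,22),[16,20); WM=17
i=19 t=22 v=4: → [22,26),[20,24); WM=20; [14,18) fires=2 [16,20) fires=3
i=20 t=22 v=6: → [22,26),[20,24); WM=20
i=21 t=25 v=2: → [24,28),[22,26); WM=23; [18,22) fires=2
i=22 t=26 v=4: → [26,30),[24,28); WM=24; [20,24) fires=2

4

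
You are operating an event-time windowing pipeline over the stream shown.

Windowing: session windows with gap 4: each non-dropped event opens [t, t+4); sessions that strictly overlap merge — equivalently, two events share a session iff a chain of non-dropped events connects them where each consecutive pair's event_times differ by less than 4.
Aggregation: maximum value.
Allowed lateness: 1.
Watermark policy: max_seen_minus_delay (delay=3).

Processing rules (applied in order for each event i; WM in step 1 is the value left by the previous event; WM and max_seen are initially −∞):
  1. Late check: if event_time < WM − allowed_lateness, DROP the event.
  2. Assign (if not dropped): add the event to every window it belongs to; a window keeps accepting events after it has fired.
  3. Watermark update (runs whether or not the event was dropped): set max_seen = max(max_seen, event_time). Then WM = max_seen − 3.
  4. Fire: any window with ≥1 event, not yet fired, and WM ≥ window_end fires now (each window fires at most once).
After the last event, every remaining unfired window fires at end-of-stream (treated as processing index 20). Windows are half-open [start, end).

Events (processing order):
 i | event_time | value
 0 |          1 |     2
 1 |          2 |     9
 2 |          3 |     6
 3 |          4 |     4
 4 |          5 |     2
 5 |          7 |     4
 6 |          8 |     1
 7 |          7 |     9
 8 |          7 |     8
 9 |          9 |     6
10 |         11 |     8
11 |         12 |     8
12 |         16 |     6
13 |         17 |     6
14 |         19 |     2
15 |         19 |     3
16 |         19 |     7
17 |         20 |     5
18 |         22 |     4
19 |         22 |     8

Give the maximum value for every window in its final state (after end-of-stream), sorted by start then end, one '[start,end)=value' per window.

[1,16)=9 [16,26)=8

i=0 t=1 v=2: → [1,5); WM=-2
i=1 t=2 v=9: → [1,6); WM=-1
i=2 t=3 v=6: → [1,7); WM=0
i=3 t=4 v=4: → [1,8); WM=1
i=4 t=5 v=2: → [1,9); WM=2
i=5 t=7 v=4: → [1,11); WM=4
i=6 t=8 v=1: → [1,12); WM=5
i=7 t=7 v=9: → [1,12); WM=5
i=8 t=7 v=8: → [1,12); WM=5
i=9 t=9 v=6: → [1,13); WM=6
i=10 t=11 v=8: → [1,15); WM=8
i=11 t=12 v=8: → [1,16); WM=9
i=12 t=16 v=6: → [16,20); WM=13
i=13 t=17 v=6: → [16,21); WM=14
i=14 t=19 v=2: → [16,23); WM=16
i=15 t=19 v=3: → [16,23); WM=16
i=16 t=19 v=7: → [16,23); WM=16
i=17 t=20 v=5: → [16,24); WM=17
i=18 t=22 v=4: → [16,26); WM=19
i=19 t=22 v=8: → [16,26); WM=19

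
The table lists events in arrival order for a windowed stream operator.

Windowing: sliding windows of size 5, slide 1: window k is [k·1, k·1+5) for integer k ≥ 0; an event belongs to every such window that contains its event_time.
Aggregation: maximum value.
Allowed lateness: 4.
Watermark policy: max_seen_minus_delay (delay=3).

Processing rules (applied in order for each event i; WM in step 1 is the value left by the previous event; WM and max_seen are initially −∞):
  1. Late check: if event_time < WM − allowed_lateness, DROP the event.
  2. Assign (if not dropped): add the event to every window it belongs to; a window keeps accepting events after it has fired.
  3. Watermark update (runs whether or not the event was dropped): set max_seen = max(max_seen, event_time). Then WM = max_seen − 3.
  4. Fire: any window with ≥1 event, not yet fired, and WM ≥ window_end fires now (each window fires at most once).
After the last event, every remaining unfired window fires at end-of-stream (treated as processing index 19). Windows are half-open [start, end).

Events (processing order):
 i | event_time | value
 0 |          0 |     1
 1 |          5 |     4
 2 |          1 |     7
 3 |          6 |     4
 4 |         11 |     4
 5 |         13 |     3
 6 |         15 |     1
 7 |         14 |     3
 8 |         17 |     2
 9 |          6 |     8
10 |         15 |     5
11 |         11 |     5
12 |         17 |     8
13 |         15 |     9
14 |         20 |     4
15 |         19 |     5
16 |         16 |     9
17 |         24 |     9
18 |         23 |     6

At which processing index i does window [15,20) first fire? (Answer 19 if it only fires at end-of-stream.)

17

i=0 t=0 v=1: → [0,5); WM=-3
i=1 t=5 v=4: → [5,10),[4,9),[3,8),[2,7),[1,6); WM=2
i=2 t=1 v=7: → [1,6),[0,5); WM=2
i=3 t=6 v=4: → [6,11),[5,10),[4,9),[3,8),[2,7); WM=3
i=4 t=11 v=4: → [11,16),[10,15),[9,14),[8,13),[7,12); WM=8; [0,5) fires=7 [1,6) fires=7 [2,7) fires=4 [3,8) fires=4
i=5 t=13 v=3: → [13,18),[12,17),[11,16),[10,15),[9,14); WM=10; [4,9) fires=4 [5,10) fires=4
i=6 t=15 v=1: → [15,20),[14,19),[13,18),[12,17),[11,16); WM=12; [6,11) fires=4 [7,12) fires=4
i=7 t=14 v=3: → [14,19),[13,18),[12,17),[11,16),[10,15); WM=12
i=8 t=17 v=2: → [17,22),[16,21),[15,20),[14,19),[13,18); WM=14; [8,13) fires=4 [9,14) fires=4
i=9 t=6 v=8: DROP (t<14-4); WM=14
i=10 t=15 v=5: → [15,20),[14,19),[13,18),[12,17),[11,16); WM=14
i=11 t=11 v=5: → [11,16),[10,15),[9,14),[8,13),[7,12); WM=14
i=12 t=17 v=8: → [17,22),[16,21),[15,20),[14,19),[13,18); WM=14
i=13 t=15 v=9: → [15,20),[14,19),[13,18),[12,17),[11,16); WM=14
i=14 t=20 v=4: → [20,25),[19,24),[18,23),[17,22),[16,21); WM=17; [10,15) fires=5 [11,16) fires=9 [12,17) fires=9
i=15 t=19 v=5: → [19,24),[18,23),[17,22),[16,21),[15,20); WM=17
i=16 t=16 v=9: → [16,21),[15,20),[14,19),[13,18),[12,17); WM=17
i=17 t=24 v=9: → [24,29),[23,28),[22,27),[21,26),[20,25); WM=21; [13,18) fires=9 [14,19) fires=9 [15,20) fires=9 [16,21) fires=9
i=18 t=23 v=6: → [23,28),[22,27),[21,26),[20,25),[19,24); WM=21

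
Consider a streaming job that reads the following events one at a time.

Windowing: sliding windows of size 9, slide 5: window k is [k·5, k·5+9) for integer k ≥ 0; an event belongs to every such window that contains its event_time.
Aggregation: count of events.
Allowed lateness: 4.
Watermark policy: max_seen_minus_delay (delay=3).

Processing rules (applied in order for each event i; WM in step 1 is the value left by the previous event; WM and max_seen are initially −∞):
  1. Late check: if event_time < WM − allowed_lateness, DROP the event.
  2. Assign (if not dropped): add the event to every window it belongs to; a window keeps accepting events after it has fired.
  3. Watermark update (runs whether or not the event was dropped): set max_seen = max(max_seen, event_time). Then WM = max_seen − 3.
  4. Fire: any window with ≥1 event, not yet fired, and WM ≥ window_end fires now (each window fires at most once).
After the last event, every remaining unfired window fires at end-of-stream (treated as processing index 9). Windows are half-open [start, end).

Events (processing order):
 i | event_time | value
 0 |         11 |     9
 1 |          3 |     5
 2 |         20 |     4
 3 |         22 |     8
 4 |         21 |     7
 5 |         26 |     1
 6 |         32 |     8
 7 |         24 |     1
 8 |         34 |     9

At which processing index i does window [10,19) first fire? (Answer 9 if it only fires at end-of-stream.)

3

i=0 t=11 v=9: → [10,19),[5,14); WM=8
i=1 t=3 v=5: DROP (t<8-4); WM=8
i=2 t=20 v=4: → [20,29),[15,24); WM=17; [5,14) fires=1
i=3 t=22 v=8: → [20,29),[15,24); WM=19; [10,19) fires=1
i=4 t=21 v=7: → [20,29),[15,24); WM=19
i=5 t=26 v=1: → [25,34),[20,29); WM=23
i=6 t=32 v=8: → [30,39),[25,34); WM=29; [15,24) fires=3 [20,29) fires=4
i=7 t=24 v=1: DROP (t<29-4); WM=29
i=8 t=34 v=9: → [30,39); WM=31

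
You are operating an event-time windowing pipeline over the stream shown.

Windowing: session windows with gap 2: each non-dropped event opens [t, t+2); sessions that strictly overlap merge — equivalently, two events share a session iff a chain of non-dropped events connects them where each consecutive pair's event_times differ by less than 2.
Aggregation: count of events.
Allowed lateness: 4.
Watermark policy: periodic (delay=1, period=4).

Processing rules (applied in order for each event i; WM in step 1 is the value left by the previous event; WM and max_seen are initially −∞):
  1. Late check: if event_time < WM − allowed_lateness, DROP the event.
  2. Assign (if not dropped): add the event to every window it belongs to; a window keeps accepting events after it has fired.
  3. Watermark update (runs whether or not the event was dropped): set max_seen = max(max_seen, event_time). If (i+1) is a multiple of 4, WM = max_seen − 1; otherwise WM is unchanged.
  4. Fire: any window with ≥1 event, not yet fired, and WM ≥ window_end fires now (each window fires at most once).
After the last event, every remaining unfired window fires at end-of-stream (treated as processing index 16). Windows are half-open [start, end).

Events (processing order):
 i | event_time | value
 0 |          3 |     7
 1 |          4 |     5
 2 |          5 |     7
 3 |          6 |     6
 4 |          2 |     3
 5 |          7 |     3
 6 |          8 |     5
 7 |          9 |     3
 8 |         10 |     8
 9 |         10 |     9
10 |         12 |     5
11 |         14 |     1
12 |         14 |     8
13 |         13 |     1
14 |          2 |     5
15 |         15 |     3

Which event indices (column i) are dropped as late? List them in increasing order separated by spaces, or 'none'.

14

i=0 t=3 v=7: → [3,5); WM=−∞
i=1 t=4 v=5: → [3,6); WM=−∞
i=2 t=5 v=7: → [3,7); WM=−∞
i=3 t=6 v=6: → [3,8); WM=5
i=4 t=2 v=3: → [2,8); WM=5
i=5 t=7 v=3: → [2,9); WM=5
i=6 t=8 v=5: → [2,10); WM=5
i=7 t=9 v=3: → [2,11); WM=8
i=8 t=10 v=8: → [2,12); WM=8
i=9 t=10 v=9: → [2,12); WM=8
i=10 t=12 v=5: → [12,14); WM=8
i=11 t=14 v=1: → [14,16); WM=13
i=12 t=14 v=8: → [14,16); WM=13
i=13 t=13 v=1: → [12,16); WM=13
i=14 t=2 v=5: DROP (t<13-4); WM=13
i=15 t=15 v=3: → [12,17); WM=14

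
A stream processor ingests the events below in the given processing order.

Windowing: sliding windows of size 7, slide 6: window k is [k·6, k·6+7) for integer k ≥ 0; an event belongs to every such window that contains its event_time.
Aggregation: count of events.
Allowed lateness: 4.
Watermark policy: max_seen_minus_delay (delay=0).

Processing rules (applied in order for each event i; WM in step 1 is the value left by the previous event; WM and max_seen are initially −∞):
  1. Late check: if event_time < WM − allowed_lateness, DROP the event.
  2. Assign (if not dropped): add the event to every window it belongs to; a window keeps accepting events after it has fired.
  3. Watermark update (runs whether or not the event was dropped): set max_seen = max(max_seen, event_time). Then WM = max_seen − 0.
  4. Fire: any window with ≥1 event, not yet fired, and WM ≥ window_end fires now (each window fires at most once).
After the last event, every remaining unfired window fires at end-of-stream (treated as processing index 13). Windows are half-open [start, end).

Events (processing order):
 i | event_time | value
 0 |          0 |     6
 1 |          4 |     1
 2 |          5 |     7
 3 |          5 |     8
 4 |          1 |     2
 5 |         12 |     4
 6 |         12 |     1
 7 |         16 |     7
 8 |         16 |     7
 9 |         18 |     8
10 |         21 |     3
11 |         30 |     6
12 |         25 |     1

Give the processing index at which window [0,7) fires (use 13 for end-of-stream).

i=0 t=0 v=6: → [0,7); WM=0
i=1 t=4 v=1: → [0,7); WM=4
i=2 t=5 v=7: → [0,7); WM=5
i=3 t=5 v=8: → [0,7); WM=5
i=4 t=1 v=2: → [0,7); WM=5
i=5 t=12 v=4: → [12,19),[6,13); WM=12; [0,7) fires=5
i=6 t=12 v=1: → [12,19),[6,13); WM=12
i=7 t=16 v=7: → [12,19); WM=16; [6,13) fires=2
i=8 t=16 v=7: → [12,19); WM=16
i=9 t=18 v=8: → [18,25),[12,19); WM=18
i=10 t=21 v=3: → [18,25); WM=21; [12,19) fires=5
i=11 t=30 v=6: → [30,37),[24,31); WM=30; [18,25) fires=2
i=12 t=25 v=1: DROP (t<30-4); WM=30

5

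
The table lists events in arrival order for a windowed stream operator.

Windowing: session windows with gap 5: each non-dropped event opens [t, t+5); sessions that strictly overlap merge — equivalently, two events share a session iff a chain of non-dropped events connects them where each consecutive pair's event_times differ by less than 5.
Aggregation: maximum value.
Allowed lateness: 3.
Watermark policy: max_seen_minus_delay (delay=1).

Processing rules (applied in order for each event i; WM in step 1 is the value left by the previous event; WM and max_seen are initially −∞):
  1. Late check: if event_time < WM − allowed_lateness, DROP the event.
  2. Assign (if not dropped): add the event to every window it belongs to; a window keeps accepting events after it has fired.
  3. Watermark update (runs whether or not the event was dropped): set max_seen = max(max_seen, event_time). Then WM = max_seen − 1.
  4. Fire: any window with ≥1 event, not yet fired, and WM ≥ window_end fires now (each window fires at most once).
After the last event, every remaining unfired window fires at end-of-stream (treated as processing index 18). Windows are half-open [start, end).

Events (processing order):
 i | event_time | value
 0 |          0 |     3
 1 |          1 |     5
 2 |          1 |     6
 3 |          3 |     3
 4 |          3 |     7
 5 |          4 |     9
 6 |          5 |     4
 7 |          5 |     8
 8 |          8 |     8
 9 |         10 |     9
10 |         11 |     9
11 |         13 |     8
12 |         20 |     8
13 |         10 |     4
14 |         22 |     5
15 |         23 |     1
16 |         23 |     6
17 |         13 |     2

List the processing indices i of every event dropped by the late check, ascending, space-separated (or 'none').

i=0 t=0 v=3: → [0,5); WM=-1
i=1 t=1 v=5: → [0,6); WM=0
i=2 t=1 v=6: → [0,6); WM=0
i=3 t=3 v=3: → [0,8); WM=2
i=4 t=3 v=7: → [0,8); WM=2
i=5 t=4 v=9: → [0,9); WM=3
i=6 t=5 v=4: → [0,10); WM=4
i=7 t=5 v=8: → [0,10); WM=4
i=8 t=8 v=8: → [0,13); WM=7
i=9 t=10 v=9: → [0,15); WM=9
i=10 t=11 v=9: → [0,16); WM=10
i=11 t=13 v=8: → [0,18); WM=12
i=12 t=20 v=8: → [20,25); WM=19
i=13 t=10 v=4: DROP (t<19-3); WM=19
i=14 t=22 v=5: → [20,27); WM=21
i=15 t=23 v=1: → [20,28); WM=22
i=16 t=23 v=6: → [20,28); WM=22
i=17 t=13 v=2: DROP (t<22-3); WM=22

13 17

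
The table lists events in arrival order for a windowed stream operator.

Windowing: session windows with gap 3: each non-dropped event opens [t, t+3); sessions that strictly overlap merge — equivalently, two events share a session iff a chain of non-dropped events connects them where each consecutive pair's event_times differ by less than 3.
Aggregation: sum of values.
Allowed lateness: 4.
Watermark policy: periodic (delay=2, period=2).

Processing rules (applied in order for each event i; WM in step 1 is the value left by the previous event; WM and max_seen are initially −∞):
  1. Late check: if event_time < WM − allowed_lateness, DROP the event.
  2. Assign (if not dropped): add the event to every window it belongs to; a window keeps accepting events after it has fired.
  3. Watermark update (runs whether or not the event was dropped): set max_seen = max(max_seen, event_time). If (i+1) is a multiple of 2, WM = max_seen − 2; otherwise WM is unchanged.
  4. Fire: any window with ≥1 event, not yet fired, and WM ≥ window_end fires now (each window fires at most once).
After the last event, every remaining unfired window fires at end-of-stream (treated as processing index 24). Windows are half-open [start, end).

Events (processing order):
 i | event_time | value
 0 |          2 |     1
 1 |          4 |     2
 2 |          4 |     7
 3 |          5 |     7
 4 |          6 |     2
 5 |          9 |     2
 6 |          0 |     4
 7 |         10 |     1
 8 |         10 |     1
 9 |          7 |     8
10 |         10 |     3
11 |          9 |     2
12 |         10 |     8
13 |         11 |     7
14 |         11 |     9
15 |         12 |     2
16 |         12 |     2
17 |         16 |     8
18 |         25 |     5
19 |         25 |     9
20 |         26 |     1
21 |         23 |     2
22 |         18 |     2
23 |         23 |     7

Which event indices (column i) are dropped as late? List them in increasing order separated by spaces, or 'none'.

i=0 t=2 v=1: → [2,5); WM=−∞
i=1 t=4 v=2: → [2,7); WM=2
i=2 t=4 v=7: → [2,7); WM=2
i=3 t=5 v=7: → [2,8); WM=3
i=4 t=6 v=2: → [2,9); WM=3
i=5 t=9 v=2: → [9,12); WM=7
i=6 t=0 v=4: DROP (t<7-4); WM=7
i=7 t=10 v=1: → [9,13); WM=8
i=8 t=10 v=1: → [9,13); WM=8
i=9 t=7 v=8: → [2,13); WM=8
i=10 t=10 v=3: → [2,13); WM=8
i=11 t=9 v=2: → [2,13); WM=8
i=12 t=10 v=8: → [2,13); WM=8
i=13 t=11 v=7: → [2,14); WM=9
i=14 t=11 v=9: → [2,14); WM=9
i=15 t=12 v=2: → [2,15); WM=10
i=16 t=12 v=2: → [2,15); WM=10
i=17 t=16 v=8: → [16,19); WM=14
i=18 t=25 v=5: → [25,28); WM=14
i=19 t=25 v=9: → [25,28); WM=23
i=20 t=26 v=1: → [25,29); WM=23
i=21 t=23 v=2: → [23,29); WM=24
i=22 t=18 v=2: DROP (t<24-4); WM=24
i=23 t=23 v=7: → [23,29); WM=24

6 22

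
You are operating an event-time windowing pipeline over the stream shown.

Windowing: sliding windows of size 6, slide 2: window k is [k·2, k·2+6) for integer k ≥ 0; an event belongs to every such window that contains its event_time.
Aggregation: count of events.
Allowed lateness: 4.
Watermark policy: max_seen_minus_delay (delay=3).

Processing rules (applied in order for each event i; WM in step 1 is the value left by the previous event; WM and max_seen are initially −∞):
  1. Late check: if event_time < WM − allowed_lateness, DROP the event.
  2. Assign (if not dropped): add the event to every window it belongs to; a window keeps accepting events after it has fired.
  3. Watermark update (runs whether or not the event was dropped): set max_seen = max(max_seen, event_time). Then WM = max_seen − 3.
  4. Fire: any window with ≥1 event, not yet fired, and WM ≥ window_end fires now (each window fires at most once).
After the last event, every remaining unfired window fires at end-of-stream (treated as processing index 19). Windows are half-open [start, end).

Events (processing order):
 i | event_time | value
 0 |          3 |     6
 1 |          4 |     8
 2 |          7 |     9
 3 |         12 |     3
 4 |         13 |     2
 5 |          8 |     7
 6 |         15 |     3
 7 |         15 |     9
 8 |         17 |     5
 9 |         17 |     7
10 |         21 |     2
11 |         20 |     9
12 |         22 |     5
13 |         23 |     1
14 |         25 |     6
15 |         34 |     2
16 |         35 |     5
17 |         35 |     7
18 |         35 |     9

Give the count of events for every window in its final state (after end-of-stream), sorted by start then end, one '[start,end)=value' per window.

[0,6)=2 [2,8)=3 [4,10)=3 [6,12)=2 [8,14)=3 [10,16)=4 [12,18)=6 [14,20)=4 [16,22)=4 [18,24)=4 [20,26)=5 [22,28)=3 [24,30)=1 [30,36)=4 [32,38)=4 [34,40)=4

i=0 t=3 v=6: → [2,8),[0,6); WM=0
i=1 t=4 v=8: → [4,10),[2,8),[0,6); WM=1
i=2 t=7 v=9: → [6,12),[4,10),[2,8); WM=4
i=3 t=12 v=3: → [12,18),[10,16),[8,14); WM=9; [0,6) fires=2 [2,8) fires=3
i=4 t=13 v=2: → [12,18),[10,16),[8,14); WM=10; [4,10) fires=2
i=5 t=8 v=7: → [8,14),[6,12),[4,10); WM=10
i=6 t=15 v=3: → [14,20),[12,18),[10,16); WM=12; [6,12) fires=2
i=7 t=15 v=9: → [14,20),[12,18),[10,16); WM=12
i=8 t=17 v=5: → [16,22),[14,20),[12,18); WM=14; [8,14) fires=3
i=9 t=17 v=7: → [16,22),[14,20),[12,18); WM=14
i=10 t=21 v=2: → [20,26),[18,24),[16,22); WM=18; [10,16) fires=4 [12,18) fires=6
i=11 t=20 v=9: → [20,26),[18,24),[16,22); WM=18
i=12 t=22 v=5: → [22,28),[20,26),[18,24); WM=19
i=13 t=23 v=1: → [22,28),[20,26),[18,24); WM=20; [14,20) fires=4
i=14 t=25 v=6: → [24,30),[22,28),[20,26); WM=22; [16,22) fires=4
i=15 t=34 v=2: → [34,40),[32,38),[30,36); WM=31; [18,24) fires=4 [20,26) fires=5 [22,28) fires=3 [24,30) fires=1
i=16 t=35 v=5: → [34,40),[32,38),[30,36); WM=32
i=17 t=35 v=7: → [34,40),[32,38),[30,36); WM=32
i=18 t=35 v=9: → [34,40),[32,38),[30,36); WM=32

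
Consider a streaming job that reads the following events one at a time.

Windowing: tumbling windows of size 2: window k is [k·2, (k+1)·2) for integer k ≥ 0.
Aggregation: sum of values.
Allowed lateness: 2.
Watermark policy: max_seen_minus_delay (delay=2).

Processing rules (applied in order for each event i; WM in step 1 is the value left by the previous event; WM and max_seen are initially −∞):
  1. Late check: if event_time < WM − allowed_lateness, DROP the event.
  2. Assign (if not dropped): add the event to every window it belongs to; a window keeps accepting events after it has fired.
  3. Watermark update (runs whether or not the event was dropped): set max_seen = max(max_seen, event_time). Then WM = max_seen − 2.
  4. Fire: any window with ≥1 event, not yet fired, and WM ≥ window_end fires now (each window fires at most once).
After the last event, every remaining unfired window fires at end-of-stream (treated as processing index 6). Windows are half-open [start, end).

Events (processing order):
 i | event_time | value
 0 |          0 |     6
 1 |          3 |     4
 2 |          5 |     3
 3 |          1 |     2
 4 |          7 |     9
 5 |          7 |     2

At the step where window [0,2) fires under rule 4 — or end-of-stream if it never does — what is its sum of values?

i=0 t=0 v=6: → [0,2); WM=-2
i=1 t=3 v=4: → [2,4); WM=1
i=2 t=5 v=3: → [4,6); WM=3; [0,2) fires=6
i=3 t=1 v=2: → [0,2); WM=3
i=4 t=7 v=9: → [6,8); WM=5; [2,4) fires=4
i=5 t=7 v=2: → [6,8); WM=5

6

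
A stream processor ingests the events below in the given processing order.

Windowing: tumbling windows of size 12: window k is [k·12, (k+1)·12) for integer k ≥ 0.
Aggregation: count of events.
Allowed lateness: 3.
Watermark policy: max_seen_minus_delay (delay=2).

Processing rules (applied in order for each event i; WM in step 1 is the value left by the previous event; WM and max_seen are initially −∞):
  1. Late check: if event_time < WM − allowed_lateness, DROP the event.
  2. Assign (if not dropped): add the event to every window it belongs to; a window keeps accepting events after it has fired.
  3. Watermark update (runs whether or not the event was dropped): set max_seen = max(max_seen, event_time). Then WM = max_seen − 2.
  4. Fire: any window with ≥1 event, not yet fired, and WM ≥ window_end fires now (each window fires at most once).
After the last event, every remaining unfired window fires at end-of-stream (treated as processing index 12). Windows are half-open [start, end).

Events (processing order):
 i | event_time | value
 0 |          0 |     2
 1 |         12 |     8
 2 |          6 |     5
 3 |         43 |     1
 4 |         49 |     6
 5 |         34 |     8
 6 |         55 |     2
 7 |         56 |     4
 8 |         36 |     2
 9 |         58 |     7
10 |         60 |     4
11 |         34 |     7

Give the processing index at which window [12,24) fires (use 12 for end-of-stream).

i=0 t=0 v=2: → [0,12); WM=-2
i=1 t=12 v=8: → [12,24); WM=10
i=2 t=6 v=5: DROP (t<10-3); WM=10
i=3 t=43 v=1: → [36,48); WM=41; [0,12) fires=1 [12,24) fires=1
i=4 t=49 v=6: → [48,60); WM=47
i=5 t=34 v=8: DROP (t<47-3); WM=47
i=6 t=55 v=2: → [48,60); WM=53; [36,48) fires=1
i=7 t=56 v=4: → [48,60); WM=54
i=8 t=36 v=2: DROP (t<54-3); WM=54
i=9 t=58 v=7: → [48,60); WM=56
i=10 t=60 v=4: → [60,72); WM=58
i=11 t=34 v=7: DROP (t<58-3); WM=58

3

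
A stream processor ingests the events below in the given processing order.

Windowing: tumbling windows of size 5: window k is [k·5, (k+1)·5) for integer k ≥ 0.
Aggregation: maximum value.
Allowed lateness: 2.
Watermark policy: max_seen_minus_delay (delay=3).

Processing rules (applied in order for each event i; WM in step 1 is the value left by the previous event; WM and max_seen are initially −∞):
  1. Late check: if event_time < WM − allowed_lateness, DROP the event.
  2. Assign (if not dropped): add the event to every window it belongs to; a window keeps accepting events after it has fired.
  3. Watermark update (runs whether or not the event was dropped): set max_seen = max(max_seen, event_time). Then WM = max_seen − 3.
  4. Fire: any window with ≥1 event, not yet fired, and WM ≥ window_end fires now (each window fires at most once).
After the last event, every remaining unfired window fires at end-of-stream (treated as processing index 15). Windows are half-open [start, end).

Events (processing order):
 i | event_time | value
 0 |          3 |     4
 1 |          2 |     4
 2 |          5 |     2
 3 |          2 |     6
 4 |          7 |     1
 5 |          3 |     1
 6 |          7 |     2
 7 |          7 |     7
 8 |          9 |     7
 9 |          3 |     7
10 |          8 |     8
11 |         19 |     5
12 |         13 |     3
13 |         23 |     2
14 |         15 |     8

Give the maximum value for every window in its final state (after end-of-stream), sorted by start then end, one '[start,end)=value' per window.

i=0 t=3 v=4: → [0,5); WM=0
i=1 t=2 v=4: → [0,5); WM=0
i=2 t=5 v=2: → [5,10); WM=2
i=3 t=2 v=6: → [0,5); WM=2
i=4 t=7 v=1: → [5,10); WM=4
i=5 t=3 v=1: → [0,5); WM=4
i=6 t=7 v=2: → [5,10); WM=4
i=7 t=7 v=7: → [5,10); WM=4
i=8 t=9 v=7: → [5,10); WM=6; [0,5) fires=6
i=9 t=3 v=7: DROP (t<6-2); WM=6
i=10 t=8 v=8: → [5,10); WM=6
i=11 t=19 v=5: → [15,20); WM=16; [5,10) fires=8
i=12 t=13 v=3: DROP (t<16-2); WM=16
i=13 t=23 v=2: → [20,25); WM=20; [15,20) fires=5
i=14 t=15 v=8: DROP (t<20-2); WM=20

[0,5)=6 [5,10)=8 [15,20)=5 [20,25)=2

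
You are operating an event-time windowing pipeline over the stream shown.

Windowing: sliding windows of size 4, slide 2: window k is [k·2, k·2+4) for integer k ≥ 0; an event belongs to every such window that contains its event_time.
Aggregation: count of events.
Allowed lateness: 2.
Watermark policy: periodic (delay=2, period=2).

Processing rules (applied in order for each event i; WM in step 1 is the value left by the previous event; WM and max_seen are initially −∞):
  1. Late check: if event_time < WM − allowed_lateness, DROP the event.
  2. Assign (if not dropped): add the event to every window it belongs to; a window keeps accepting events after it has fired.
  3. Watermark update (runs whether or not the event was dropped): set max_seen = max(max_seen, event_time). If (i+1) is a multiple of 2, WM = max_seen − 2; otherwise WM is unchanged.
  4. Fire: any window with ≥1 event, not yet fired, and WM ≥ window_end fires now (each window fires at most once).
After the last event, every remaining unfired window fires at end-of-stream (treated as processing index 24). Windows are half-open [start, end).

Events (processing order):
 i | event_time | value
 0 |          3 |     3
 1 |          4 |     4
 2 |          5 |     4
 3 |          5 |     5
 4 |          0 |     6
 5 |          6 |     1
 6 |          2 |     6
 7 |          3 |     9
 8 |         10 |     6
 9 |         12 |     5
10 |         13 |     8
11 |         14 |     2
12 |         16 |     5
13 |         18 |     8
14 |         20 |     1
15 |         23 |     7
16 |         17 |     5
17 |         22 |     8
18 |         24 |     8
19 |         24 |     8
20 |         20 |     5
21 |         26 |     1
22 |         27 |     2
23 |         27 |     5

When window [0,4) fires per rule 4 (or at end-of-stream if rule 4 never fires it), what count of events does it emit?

i=0 t=3 v=3: → [2,6),[0,4); WM=−∞
i=1 t=4 v=4: → [4,8),[2,6); WM=2
i=2 t=5 v=4: → [4,8),[2,6); WM=2
i=3 t=5 v=5: → [4,8),[2,6); WM=3
i=4 t=0 v=6: DROP (t<3-2); WM=3
i=5 t=6 v=1: → [6,10),[4,8); WM=4; [0,4) fires=1
i=6 t=2 v=6: → [2,6),[0,4); WM=4
i=7 t=3 v=9: → [2,6),[0,4); WM=4
i=8 t=10 v=6: → [10,14),[8,12); WM=4
i=9 t=12 v=5: → [12,16),[10,14); WM=10; [2,6) fires=6 [4,8) fires=4 [6,10) fires=1
i=10 t=13 v=8: → [12,16),[10,14); WM=10
i=11 t=14 v=2: → [14,18),[12,16); WM=12; [8,12) fires=1
i=12 t=16 v=5: → [16,20),[14,18); WM=12
i=13 t=18 v=8: → [18,22),[16,20); WM=16; [10,14) fires=3 [12,16) fires=3
i=14 t=20 v=1: → [20,24),[18,22); WM=16
i=15 t=23 v=7: → [22,26),[20,24); WM=21; [14,18) fires=2 [16,20) fires=2
i=16 t=17 v=5: DROP (t<21-2); WM=21
i=17 t=22 v=8: → [22,26),[20,24); WM=21
i=18 t=24 v=8: → [24,28),[22,26); WM=21
i=19 t=24 v=8: → [24,28),[22,26); WM=22; [18,22) fires=2
i=20 t=20 v=5: → [20,24),[18,22); WM=22
i=21 t=26 v=1: → [26,30),[24,28); WM=24; [20,24) fires=4
i=22 t=27 v=2: → [26,30),[24,28); WM=24
i=23 t=27 v=5: → [26,30),[24,28); WM=25

1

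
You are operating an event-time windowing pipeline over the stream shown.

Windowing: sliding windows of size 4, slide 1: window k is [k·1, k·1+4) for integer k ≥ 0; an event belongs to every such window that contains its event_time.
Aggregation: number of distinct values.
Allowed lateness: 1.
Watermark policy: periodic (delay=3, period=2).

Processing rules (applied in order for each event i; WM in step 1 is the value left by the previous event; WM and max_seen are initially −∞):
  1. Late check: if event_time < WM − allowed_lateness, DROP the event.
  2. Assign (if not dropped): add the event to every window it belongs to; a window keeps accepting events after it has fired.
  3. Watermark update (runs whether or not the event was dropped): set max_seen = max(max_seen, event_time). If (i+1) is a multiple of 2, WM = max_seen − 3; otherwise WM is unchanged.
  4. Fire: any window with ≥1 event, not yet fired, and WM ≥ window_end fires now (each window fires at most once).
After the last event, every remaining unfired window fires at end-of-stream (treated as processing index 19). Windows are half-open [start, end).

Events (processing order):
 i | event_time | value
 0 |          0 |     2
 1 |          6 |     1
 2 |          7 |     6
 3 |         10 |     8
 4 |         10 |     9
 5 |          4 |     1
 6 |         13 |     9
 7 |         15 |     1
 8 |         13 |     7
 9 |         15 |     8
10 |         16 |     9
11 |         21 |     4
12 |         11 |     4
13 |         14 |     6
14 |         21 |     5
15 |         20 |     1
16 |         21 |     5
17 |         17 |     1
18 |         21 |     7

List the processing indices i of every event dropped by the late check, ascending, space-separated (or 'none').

i=0 t=0 v=2: → [0,4); WM=−∞
i=1 t=6 v=1: → [6,10),[5,9),[4,8),[3,7); WM=3
i=2 t=7 v=6: → [7,11),[6,10),[5,9),[4,8); WM=3
i=3 t=10 v=8: → [10,14),[9,13),[8,12),[7,11); WM=7; [0,4) fires=1 [3,7) fires=1
i=4 t=10 v=9: → [10,14),[9,13),[8,12),[7,11); WM=7
i=5 t=4 v=1: DROP (t<7-1); WM=7
i=6 t=13 v=9: → [13,17),[12,16),[11,15),[10,14); WM=7
i=7 t=15 v=1: → [15,19),[14,18),[13,17),[12,16); WM=12; [4,8) fires=2 [5,9) fires=2 [6,10) fires=2 [7,11) fires=3 [8,12) fires=2
i=8 t=13 v=7: → [13,17),[12,16),[11,15),[10,14); WM=12
i=9 t=15 v=8: → [15,19),[14,18),[13,17),[12,16); WM=12
i=10 t=16 v=9: → [16,20),[15,19),[14,18),[13,17); WM=12
i=11 t=21 v=4: → [21,25),[20,24),[19,23),[18,22); WM=18; [9,13) fires=2 [10,14) fires=3 [11,15) fires=2 [12,16) fires=4 [13,17) fires=4 [14,18) fires=3
i=12 t=11 v=4: DROP (t<18-1); WM=18
i=13 t=14 v=6: DROP (t<18-1); WM=18
i=14 t=21 v=5: → [21,25),[20,24),[19,23),[18,22); WM=18
i=15 t=20 v=1: → [20,24),[19,23),[18,22),[17,21); WM=18
i=16 t=21 v=5: → [21,25),[20,24),[19,23),[18,22); WM=18
i=17 t=17 v=1: → [17,21),[16,20),[15,19),[14,18); WM=18
i=18 t=21 v=7: → [21,25),[20,24),[19,23),[18,22); WM=18

5 12 13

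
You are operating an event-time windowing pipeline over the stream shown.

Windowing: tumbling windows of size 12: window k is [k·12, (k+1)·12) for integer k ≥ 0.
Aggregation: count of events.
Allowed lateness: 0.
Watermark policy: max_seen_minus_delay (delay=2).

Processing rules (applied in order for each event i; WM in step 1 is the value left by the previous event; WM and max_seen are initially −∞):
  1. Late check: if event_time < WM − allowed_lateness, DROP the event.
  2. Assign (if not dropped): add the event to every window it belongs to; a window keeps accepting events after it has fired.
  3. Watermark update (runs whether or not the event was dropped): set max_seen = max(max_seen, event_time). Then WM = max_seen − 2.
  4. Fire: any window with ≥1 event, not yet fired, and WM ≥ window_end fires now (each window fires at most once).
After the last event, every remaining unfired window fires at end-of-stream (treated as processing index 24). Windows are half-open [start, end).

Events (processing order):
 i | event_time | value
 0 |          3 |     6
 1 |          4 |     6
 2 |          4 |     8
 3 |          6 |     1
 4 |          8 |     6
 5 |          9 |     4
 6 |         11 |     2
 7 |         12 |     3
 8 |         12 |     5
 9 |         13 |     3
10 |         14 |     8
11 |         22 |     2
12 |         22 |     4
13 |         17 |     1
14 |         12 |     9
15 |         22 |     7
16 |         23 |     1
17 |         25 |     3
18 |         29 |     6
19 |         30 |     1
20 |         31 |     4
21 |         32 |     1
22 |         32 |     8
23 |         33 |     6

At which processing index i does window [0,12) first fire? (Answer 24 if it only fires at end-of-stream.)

10

i=0 t=3 v=6: → [0,12); WM=1
i=1 t=4 v=6: → [0,12); WM=2
i=2 t=4 v=8: → [0,12); WM=2
i=3 t=6 v=1: → [0,12); WM=4
i=4 t=8 v=6: → [0,12); WM=6
i=5 t=9 v=4: → [0,12); WM=7
i=6 t=11 v=2: → [0,12); WM=9
i=7 t=12 v=3: → [12,24); WM=10
i=8 t=12 v=5: → [12,24); WM=10
i=9 t=13 v=3: → [12,24); WM=11
i=10 t=14 v=8: → [12,24); WM=12; [0,12) fires=7
i=11 t=22 v=2: → [12,24); WM=20
i=12 t=22 v=4: → [12,24); WM=20
i=13 t=17 v=1: DROP (t<20-0); WM=20
i=14 t=12 v=9: DROP (t<20-0); WM=20
i=15 t=22 v=7: → [12,24); WM=20
i=16 t=23 v=1: → [12,24); WM=21
i=17 t=25 v=3: → [24,36); WM=23
i=18 t=29 v=6: → [24,36); WM=27; [12,24) fires=8
i=19 t=30 v=1: → [24,36); WM=28
i=20 t=31 v=4: → [24,36); WM=29
i=21 t=32 v=1: → [24,36); WM=30
i=22 t=32 v=8: → [24,36); WM=30
i=23 t=33 v=6: → [24,36); WM=31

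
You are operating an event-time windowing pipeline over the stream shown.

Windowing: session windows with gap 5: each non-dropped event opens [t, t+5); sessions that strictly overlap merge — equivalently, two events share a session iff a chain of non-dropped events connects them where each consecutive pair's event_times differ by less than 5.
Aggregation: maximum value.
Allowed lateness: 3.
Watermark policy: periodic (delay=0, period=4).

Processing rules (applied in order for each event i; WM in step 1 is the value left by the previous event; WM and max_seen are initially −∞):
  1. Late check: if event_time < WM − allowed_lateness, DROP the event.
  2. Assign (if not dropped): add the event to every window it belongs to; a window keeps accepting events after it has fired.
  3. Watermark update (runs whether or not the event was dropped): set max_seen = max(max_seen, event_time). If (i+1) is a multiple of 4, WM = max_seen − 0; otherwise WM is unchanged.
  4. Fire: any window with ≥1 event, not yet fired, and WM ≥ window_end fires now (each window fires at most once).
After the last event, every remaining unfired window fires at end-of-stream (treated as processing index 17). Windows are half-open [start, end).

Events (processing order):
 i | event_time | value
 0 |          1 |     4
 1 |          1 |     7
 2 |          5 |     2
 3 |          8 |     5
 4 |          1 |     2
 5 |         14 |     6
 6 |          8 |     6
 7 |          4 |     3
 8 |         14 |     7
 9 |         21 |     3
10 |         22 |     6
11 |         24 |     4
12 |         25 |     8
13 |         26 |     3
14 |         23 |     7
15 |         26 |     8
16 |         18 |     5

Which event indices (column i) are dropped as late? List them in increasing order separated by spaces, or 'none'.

4 7 16

i=0 t=1 v=4: → [1,6); WM=−∞
i=1 t=1 v=7: → [1,6); WM=−∞
i=2 t=5 v=2: → [1,10); WM=−∞
i=3 t=8 v=5: → [1,13); WM=8
i=4 t=1 v=2: DROP (t<8-3); WM=8
i=5 t=14 v=6: → [14,19); WM=8
i=6 t=8 v=6: → [1,13); WM=8
i=7 t=4 v=3: DROP (t<8-3); WM=14
i=8 t=14 v=7: → [14,19); WM=14
i=9 t=21 v=3: → [21,26); WM=14
i=10 t=22 v=6: → [21,27); WM=14
i=11 t=24 v=4: → [21,29); WM=24
i=12 t=25 v=8: → [21,30); WM=24
i=13 t=26 v=3: → [21,31); WM=24
i=14 t=23 v=7: → [21,31); WM=24
i=15 t=26 v=8: → [21,31); WM=26
i=16 t=18 v=5: DROP (t<26-3); WM=26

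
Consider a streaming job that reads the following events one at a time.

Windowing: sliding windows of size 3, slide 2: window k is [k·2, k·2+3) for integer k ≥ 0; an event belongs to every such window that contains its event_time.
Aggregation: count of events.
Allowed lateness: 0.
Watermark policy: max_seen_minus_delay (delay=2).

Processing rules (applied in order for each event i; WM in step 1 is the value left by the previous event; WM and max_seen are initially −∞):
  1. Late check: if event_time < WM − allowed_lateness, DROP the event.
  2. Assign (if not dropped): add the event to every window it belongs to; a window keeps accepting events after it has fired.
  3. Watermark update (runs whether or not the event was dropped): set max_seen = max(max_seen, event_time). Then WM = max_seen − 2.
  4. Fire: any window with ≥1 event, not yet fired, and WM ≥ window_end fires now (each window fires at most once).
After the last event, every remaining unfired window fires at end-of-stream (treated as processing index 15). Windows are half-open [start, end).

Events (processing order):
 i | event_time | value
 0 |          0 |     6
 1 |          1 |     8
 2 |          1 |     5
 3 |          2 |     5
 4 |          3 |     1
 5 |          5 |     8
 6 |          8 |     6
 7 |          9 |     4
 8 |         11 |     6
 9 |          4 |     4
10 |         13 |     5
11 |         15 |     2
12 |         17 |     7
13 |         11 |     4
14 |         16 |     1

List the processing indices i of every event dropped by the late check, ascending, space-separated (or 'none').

i=0 t=0 v=6: → [0,3); WM=-2
i=1 t=1 v=8: → [0,3); WM=-1
i=2 t=1 v=5: → [0,3); WM=-1
i=3 t=2 v=5: → [2,5),[0,3); WM=0
i=4 t=3 v=1: → [2,5); WM=1
i=5 t=5 v=8: → [4,7); WM=3; [0,3) fires=4
i=6 t=8 v=6: → [8,11),[6,9); WM=6; [2,5) fires=2
i=7 t=9 v=4: → [8,11); WM=7; [4,7) fires=1
i=8 t=11 v=6: → [10,13); WM=9; [6,9) fires=1
i=9 t=4 v=4: DROP (t<9-0); WM=9
i=10 t=13 v=5: → [12,15); WM=11; [8,11) fires=2
i=11 t=15 v=2: → [14,17); WM=13; [10,13) fires=1
i=12 t=17 v=7: → [16,19); WM=15; [12,15) fires=1
i=13 t=11 v=4: DROP (t<15-0); WM=15
i=14 t=16 v=1: → [16,19),[14,17); WM=15

9 13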